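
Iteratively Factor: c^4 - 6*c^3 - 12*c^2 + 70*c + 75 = (c + 3)*(c^3 - 9*c^2 + 15*c + 25) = (c - 5)*(c + 3)*(c^2 - 4*c - 5) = (c - 5)*(c + 1)*(c + 3)*(c - 5)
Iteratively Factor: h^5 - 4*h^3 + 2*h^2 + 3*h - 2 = (h - 1)*(h^4 + h^3 - 3*h^2 - h + 2) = (h - 1)^2*(h^3 + 2*h^2 - h - 2) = (h - 1)^2*(h + 2)*(h^2 - 1) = (h - 1)^3*(h + 2)*(h + 1)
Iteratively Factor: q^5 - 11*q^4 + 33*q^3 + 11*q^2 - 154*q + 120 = (q - 4)*(q^4 - 7*q^3 + 5*q^2 + 31*q - 30) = (q - 4)*(q - 3)*(q^3 - 4*q^2 - 7*q + 10) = (q - 5)*(q - 4)*(q - 3)*(q^2 + q - 2) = (q - 5)*(q - 4)*(q - 3)*(q - 1)*(q + 2)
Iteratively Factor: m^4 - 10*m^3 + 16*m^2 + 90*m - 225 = (m - 5)*(m^3 - 5*m^2 - 9*m + 45) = (m - 5)*(m - 3)*(m^2 - 2*m - 15) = (m - 5)^2*(m - 3)*(m + 3)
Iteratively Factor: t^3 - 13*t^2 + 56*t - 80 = (t - 4)*(t^2 - 9*t + 20) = (t - 4)^2*(t - 5)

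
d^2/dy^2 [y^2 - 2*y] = 2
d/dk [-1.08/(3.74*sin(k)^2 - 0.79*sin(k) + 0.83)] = (8.0784*sin(k) - 0.8532)*cos(k)/(3.74*sin(k)^2 - 0.79*sin(k) + 0.83)^2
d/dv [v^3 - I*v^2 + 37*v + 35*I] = 3*v^2 - 2*I*v + 37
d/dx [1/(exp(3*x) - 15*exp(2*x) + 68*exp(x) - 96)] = (-3*exp(2*x) + 30*exp(x) - 68)*exp(x)/(exp(3*x) - 15*exp(2*x) + 68*exp(x) - 96)^2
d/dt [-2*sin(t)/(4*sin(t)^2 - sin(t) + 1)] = 2*(4*sin(t)^2 - 1)*cos(t)/(4*sin(t)^2 - sin(t) + 1)^2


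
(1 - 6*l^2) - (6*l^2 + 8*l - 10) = -12*l^2 - 8*l + 11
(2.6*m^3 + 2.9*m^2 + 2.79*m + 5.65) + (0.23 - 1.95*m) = 2.6*m^3 + 2.9*m^2 + 0.84*m + 5.88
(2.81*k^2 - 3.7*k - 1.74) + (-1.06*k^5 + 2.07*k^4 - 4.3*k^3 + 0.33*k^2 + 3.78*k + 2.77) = -1.06*k^5 + 2.07*k^4 - 4.3*k^3 + 3.14*k^2 + 0.0799999999999996*k + 1.03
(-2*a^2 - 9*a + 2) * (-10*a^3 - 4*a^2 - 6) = 20*a^5 + 98*a^4 + 16*a^3 + 4*a^2 + 54*a - 12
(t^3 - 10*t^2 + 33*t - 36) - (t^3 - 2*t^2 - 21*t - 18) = -8*t^2 + 54*t - 18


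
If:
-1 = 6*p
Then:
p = -1/6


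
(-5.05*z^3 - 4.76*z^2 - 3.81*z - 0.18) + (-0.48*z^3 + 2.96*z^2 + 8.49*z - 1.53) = -5.53*z^3 - 1.8*z^2 + 4.68*z - 1.71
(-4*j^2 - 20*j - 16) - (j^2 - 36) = -5*j^2 - 20*j + 20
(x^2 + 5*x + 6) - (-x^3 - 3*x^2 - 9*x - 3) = x^3 + 4*x^2 + 14*x + 9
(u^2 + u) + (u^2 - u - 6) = 2*u^2 - 6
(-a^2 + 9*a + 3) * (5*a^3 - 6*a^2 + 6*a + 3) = -5*a^5 + 51*a^4 - 45*a^3 + 33*a^2 + 45*a + 9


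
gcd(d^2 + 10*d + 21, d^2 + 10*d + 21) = d^2 + 10*d + 21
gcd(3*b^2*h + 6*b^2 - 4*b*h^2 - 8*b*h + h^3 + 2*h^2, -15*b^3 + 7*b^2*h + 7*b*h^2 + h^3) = b - h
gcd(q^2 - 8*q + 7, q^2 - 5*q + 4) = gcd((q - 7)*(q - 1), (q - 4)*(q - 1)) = q - 1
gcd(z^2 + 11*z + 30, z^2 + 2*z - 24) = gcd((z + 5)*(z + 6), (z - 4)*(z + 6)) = z + 6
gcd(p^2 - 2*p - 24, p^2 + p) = 1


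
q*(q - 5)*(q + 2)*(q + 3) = q^4 - 19*q^2 - 30*q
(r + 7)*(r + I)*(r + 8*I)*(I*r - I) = I*r^4 - 9*r^3 + 6*I*r^3 - 54*r^2 - 15*I*r^2 + 63*r - 48*I*r + 56*I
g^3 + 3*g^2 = g^2*(g + 3)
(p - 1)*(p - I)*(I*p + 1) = I*p^3 + 2*p^2 - I*p^2 - 2*p - I*p + I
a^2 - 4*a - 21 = (a - 7)*(a + 3)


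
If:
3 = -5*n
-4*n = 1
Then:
No Solution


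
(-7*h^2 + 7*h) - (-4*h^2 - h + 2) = -3*h^2 + 8*h - 2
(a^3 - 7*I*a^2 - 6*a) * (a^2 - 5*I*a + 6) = a^5 - 12*I*a^4 - 35*a^3 - 12*I*a^2 - 36*a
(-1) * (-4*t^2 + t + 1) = 4*t^2 - t - 1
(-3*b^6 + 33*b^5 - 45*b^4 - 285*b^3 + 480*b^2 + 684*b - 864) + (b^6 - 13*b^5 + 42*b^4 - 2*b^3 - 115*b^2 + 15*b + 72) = -2*b^6 + 20*b^5 - 3*b^4 - 287*b^3 + 365*b^2 + 699*b - 792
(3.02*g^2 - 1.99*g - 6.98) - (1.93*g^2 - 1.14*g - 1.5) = 1.09*g^2 - 0.85*g - 5.48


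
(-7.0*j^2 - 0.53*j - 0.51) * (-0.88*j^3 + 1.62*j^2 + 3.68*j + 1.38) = 6.16*j^5 - 10.8736*j^4 - 26.1698*j^3 - 12.4366*j^2 - 2.6082*j - 0.7038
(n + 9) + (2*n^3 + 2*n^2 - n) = 2*n^3 + 2*n^2 + 9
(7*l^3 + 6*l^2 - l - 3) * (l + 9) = 7*l^4 + 69*l^3 + 53*l^2 - 12*l - 27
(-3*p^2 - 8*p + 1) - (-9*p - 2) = -3*p^2 + p + 3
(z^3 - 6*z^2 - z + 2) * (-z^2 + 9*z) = -z^5 + 15*z^4 - 53*z^3 - 11*z^2 + 18*z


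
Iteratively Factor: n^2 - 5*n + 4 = (n - 1)*(n - 4)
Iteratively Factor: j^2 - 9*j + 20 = (j - 4)*(j - 5)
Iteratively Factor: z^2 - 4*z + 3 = (z - 3)*(z - 1)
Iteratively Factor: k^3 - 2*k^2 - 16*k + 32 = (k - 2)*(k^2 - 16) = (k - 4)*(k - 2)*(k + 4)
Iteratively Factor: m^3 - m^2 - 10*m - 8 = (m - 4)*(m^2 + 3*m + 2) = (m - 4)*(m + 2)*(m + 1)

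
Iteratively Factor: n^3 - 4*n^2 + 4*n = (n - 2)*(n^2 - 2*n) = (n - 2)^2*(n)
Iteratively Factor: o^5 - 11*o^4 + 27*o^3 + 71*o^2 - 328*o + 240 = (o - 1)*(o^4 - 10*o^3 + 17*o^2 + 88*o - 240) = (o - 4)*(o - 1)*(o^3 - 6*o^2 - 7*o + 60) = (o - 4)^2*(o - 1)*(o^2 - 2*o - 15) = (o - 4)^2*(o - 1)*(o + 3)*(o - 5)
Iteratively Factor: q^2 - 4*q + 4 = (q - 2)*(q - 2)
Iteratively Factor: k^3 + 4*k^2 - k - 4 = (k - 1)*(k^2 + 5*k + 4) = (k - 1)*(k + 1)*(k + 4)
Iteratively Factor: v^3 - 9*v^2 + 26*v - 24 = (v - 3)*(v^2 - 6*v + 8) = (v - 3)*(v - 2)*(v - 4)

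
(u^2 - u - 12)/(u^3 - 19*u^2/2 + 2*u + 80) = 2*(u + 3)/(2*u^2 - 11*u - 40)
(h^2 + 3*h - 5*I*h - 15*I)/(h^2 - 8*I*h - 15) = (h + 3)/(h - 3*I)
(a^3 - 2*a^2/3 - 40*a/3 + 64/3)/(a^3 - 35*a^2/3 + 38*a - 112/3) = (a + 4)/(a - 7)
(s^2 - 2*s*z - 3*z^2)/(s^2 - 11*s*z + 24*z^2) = (-s - z)/(-s + 8*z)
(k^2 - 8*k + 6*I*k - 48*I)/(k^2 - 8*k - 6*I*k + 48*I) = (k + 6*I)/(k - 6*I)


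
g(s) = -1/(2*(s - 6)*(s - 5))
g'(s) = 1/(2*(s - 6)*(s - 5)^2) + 1/(2*(s - 6)^2*(s - 5))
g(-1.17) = -0.01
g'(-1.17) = -0.00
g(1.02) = -0.03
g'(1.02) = -0.01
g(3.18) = -0.10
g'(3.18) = -0.09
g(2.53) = -0.06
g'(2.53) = -0.04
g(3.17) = -0.10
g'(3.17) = -0.09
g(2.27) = -0.05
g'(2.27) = -0.03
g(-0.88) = -0.01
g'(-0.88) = -0.00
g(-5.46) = -0.00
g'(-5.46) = -0.00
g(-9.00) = 0.00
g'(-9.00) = 0.00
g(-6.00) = 0.00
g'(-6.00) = 0.00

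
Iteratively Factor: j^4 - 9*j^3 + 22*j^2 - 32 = (j - 4)*(j^3 - 5*j^2 + 2*j + 8) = (j - 4)^2*(j^2 - j - 2) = (j - 4)^2*(j - 2)*(j + 1)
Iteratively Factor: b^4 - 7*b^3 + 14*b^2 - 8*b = (b)*(b^3 - 7*b^2 + 14*b - 8) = b*(b - 4)*(b^2 - 3*b + 2) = b*(b - 4)*(b - 2)*(b - 1)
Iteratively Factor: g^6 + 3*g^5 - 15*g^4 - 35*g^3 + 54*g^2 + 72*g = (g)*(g^5 + 3*g^4 - 15*g^3 - 35*g^2 + 54*g + 72) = g*(g - 2)*(g^4 + 5*g^3 - 5*g^2 - 45*g - 36) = g*(g - 3)*(g - 2)*(g^3 + 8*g^2 + 19*g + 12) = g*(g - 3)*(g - 2)*(g + 1)*(g^2 + 7*g + 12) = g*(g - 3)*(g - 2)*(g + 1)*(g + 3)*(g + 4)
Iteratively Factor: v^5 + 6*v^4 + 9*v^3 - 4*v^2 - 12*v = (v + 2)*(v^4 + 4*v^3 + v^2 - 6*v) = v*(v + 2)*(v^3 + 4*v^2 + v - 6) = v*(v + 2)^2*(v^2 + 2*v - 3) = v*(v - 1)*(v + 2)^2*(v + 3)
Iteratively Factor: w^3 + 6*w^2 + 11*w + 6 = (w + 2)*(w^2 + 4*w + 3) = (w + 2)*(w + 3)*(w + 1)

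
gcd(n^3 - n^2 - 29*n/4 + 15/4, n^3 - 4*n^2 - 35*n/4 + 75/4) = n + 5/2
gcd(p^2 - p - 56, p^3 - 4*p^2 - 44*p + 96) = p - 8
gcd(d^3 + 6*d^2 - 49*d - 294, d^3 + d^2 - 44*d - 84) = d^2 - d - 42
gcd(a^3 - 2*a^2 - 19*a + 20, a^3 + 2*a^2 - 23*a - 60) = a^2 - a - 20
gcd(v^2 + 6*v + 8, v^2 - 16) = v + 4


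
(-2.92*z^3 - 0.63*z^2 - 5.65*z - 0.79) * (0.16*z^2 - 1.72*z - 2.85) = -0.4672*z^5 + 4.9216*z^4 + 8.5016*z^3 + 11.3871*z^2 + 17.4613*z + 2.2515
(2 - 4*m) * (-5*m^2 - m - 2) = 20*m^3 - 6*m^2 + 6*m - 4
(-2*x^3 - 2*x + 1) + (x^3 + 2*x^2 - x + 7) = -x^3 + 2*x^2 - 3*x + 8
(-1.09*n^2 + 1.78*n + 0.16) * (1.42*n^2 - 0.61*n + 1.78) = -1.5478*n^4 + 3.1925*n^3 - 2.7988*n^2 + 3.0708*n + 0.2848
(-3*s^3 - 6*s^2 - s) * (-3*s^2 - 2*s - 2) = 9*s^5 + 24*s^4 + 21*s^3 + 14*s^2 + 2*s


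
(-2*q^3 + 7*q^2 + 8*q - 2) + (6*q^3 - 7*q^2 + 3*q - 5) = 4*q^3 + 11*q - 7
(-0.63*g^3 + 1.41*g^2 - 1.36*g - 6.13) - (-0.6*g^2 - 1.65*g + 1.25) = -0.63*g^3 + 2.01*g^2 + 0.29*g - 7.38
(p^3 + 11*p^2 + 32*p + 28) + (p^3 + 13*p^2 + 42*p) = 2*p^3 + 24*p^2 + 74*p + 28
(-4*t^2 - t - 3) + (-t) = -4*t^2 - 2*t - 3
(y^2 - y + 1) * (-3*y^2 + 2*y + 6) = -3*y^4 + 5*y^3 + y^2 - 4*y + 6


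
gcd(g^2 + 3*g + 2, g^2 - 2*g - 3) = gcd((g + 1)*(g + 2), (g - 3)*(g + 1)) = g + 1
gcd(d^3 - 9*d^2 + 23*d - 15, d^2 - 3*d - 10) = d - 5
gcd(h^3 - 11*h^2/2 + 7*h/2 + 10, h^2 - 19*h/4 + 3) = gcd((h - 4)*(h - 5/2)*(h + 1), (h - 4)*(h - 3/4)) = h - 4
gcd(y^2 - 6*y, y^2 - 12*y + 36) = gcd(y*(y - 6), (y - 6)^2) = y - 6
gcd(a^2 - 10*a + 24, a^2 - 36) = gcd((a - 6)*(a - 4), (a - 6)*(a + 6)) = a - 6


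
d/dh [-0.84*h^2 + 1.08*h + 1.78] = 1.08 - 1.68*h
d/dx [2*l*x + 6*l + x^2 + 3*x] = 2*l + 2*x + 3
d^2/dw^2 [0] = 0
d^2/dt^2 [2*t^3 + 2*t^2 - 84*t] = 12*t + 4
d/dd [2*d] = 2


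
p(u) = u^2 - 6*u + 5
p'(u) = 2*u - 6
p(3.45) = -3.80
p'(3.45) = 0.90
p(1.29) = -1.08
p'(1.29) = -3.42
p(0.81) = 0.80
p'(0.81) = -4.38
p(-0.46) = 7.97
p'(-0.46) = -6.92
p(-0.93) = 11.44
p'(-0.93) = -7.86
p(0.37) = 2.92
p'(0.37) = -5.26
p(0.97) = 0.12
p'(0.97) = -4.06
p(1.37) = -1.34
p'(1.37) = -3.26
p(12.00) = 77.00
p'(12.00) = 18.00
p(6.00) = 5.00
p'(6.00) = 6.00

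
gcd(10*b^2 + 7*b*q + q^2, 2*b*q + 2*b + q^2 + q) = 2*b + q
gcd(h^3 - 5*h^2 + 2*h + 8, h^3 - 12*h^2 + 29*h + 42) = h + 1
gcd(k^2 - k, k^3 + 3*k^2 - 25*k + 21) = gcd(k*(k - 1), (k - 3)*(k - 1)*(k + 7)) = k - 1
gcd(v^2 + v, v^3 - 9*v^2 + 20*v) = v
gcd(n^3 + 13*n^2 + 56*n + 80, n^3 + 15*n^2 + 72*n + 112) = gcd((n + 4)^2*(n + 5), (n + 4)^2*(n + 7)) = n^2 + 8*n + 16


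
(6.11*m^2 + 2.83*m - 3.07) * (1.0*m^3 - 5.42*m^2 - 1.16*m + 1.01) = 6.11*m^5 - 30.2862*m^4 - 25.4962*m^3 + 19.5277*m^2 + 6.4195*m - 3.1007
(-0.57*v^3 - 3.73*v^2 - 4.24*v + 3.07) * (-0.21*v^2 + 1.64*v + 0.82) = 0.1197*v^5 - 0.1515*v^4 - 5.6942*v^3 - 10.6569*v^2 + 1.558*v + 2.5174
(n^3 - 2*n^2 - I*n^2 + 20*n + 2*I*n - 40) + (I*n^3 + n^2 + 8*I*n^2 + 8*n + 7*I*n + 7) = n^3 + I*n^3 - n^2 + 7*I*n^2 + 28*n + 9*I*n - 33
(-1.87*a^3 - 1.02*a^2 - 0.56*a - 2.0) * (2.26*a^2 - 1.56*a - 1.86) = -4.2262*a^5 + 0.612000000000001*a^4 + 3.8038*a^3 - 1.7492*a^2 + 4.1616*a + 3.72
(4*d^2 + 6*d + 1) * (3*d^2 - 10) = 12*d^4 + 18*d^3 - 37*d^2 - 60*d - 10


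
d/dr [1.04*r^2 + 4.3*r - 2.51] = 2.08*r + 4.3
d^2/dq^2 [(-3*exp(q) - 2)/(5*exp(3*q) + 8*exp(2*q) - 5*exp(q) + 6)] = (-300*exp(6*q) - 810*exp(5*q) - 1372*exp(4*q) + 638*exp(3*q) + 1644*exp(2*q) + 244*exp(q) - 168)*exp(q)/(125*exp(9*q) + 600*exp(8*q) + 585*exp(7*q) - 238*exp(6*q) + 855*exp(5*q) + 852*exp(4*q) - 1025*exp(3*q) + 1314*exp(2*q) - 540*exp(q) + 216)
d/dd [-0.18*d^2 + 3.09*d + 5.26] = 3.09 - 0.36*d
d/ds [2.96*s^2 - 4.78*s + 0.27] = 5.92*s - 4.78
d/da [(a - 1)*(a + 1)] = 2*a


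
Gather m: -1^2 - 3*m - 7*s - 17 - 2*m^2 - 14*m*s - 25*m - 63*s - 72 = -2*m^2 + m*(-14*s - 28) - 70*s - 90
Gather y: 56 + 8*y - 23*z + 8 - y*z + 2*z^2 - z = y*(8 - z) + 2*z^2 - 24*z + 64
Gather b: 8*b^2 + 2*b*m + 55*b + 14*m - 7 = 8*b^2 + b*(2*m + 55) + 14*m - 7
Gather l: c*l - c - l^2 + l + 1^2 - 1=-c - l^2 + l*(c + 1)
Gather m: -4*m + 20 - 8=12 - 4*m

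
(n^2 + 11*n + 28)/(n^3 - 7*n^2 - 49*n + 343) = (n + 4)/(n^2 - 14*n + 49)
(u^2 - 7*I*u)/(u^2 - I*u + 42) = u/(u + 6*I)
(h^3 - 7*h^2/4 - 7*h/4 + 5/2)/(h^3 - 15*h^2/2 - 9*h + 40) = (4*h^2 + h - 5)/(2*(2*h^2 - 11*h - 40))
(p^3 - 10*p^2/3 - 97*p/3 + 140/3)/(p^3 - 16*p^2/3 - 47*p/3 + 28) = (p + 5)/(p + 3)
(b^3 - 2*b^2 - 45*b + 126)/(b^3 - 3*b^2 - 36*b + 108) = (b + 7)/(b + 6)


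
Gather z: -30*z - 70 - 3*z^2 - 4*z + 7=-3*z^2 - 34*z - 63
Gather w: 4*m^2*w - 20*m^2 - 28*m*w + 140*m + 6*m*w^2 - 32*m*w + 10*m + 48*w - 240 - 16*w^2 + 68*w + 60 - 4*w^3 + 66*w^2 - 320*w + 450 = -20*m^2 + 150*m - 4*w^3 + w^2*(6*m + 50) + w*(4*m^2 - 60*m - 204) + 270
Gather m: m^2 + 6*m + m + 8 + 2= m^2 + 7*m + 10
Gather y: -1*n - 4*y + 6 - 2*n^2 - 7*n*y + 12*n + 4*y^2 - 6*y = -2*n^2 + 11*n + 4*y^2 + y*(-7*n - 10) + 6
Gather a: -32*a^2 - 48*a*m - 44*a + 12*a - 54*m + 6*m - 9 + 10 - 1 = -32*a^2 + a*(-48*m - 32) - 48*m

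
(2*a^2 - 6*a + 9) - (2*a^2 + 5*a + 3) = 6 - 11*a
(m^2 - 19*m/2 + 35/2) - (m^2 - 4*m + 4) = 27/2 - 11*m/2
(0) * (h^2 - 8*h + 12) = 0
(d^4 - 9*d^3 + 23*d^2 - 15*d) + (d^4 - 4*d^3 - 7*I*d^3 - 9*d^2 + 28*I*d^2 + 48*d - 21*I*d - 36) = 2*d^4 - 13*d^3 - 7*I*d^3 + 14*d^2 + 28*I*d^2 + 33*d - 21*I*d - 36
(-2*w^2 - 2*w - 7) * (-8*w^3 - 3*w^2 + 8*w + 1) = 16*w^5 + 22*w^4 + 46*w^3 + 3*w^2 - 58*w - 7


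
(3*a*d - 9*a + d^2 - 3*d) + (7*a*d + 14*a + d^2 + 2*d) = 10*a*d + 5*a + 2*d^2 - d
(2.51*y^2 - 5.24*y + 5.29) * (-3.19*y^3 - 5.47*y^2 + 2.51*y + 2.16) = -8.0069*y^5 + 2.9859*y^4 + 18.0878*y^3 - 36.6671*y^2 + 1.9595*y + 11.4264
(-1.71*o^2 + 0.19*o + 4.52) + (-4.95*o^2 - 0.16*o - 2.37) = -6.66*o^2 + 0.03*o + 2.15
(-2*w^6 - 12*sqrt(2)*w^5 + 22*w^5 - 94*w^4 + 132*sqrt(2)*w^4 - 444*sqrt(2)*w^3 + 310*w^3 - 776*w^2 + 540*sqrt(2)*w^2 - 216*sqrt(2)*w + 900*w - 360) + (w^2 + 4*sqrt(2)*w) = -2*w^6 - 12*sqrt(2)*w^5 + 22*w^5 - 94*w^4 + 132*sqrt(2)*w^4 - 444*sqrt(2)*w^3 + 310*w^3 - 775*w^2 + 540*sqrt(2)*w^2 - 212*sqrt(2)*w + 900*w - 360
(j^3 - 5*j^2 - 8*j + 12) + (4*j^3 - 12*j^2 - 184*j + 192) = 5*j^3 - 17*j^2 - 192*j + 204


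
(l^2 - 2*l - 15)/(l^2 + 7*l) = (l^2 - 2*l - 15)/(l*(l + 7))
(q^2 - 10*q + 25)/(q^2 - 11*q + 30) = (q - 5)/(q - 6)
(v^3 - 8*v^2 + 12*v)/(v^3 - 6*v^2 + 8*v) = (v - 6)/(v - 4)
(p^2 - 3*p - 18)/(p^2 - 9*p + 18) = (p + 3)/(p - 3)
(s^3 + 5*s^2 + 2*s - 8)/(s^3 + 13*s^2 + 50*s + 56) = (s - 1)/(s + 7)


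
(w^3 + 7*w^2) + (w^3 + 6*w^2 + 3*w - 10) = 2*w^3 + 13*w^2 + 3*w - 10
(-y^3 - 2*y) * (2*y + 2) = -2*y^4 - 2*y^3 - 4*y^2 - 4*y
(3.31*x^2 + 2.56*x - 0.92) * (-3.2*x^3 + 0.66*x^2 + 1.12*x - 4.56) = -10.592*x^5 - 6.0074*x^4 + 8.3408*x^3 - 12.8336*x^2 - 12.704*x + 4.1952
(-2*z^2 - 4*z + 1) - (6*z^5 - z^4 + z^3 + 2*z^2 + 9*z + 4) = -6*z^5 + z^4 - z^3 - 4*z^2 - 13*z - 3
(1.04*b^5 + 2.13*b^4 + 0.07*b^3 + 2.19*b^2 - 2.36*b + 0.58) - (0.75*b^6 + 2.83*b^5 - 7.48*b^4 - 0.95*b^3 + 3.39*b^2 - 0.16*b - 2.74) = -0.75*b^6 - 1.79*b^5 + 9.61*b^4 + 1.02*b^3 - 1.2*b^2 - 2.2*b + 3.32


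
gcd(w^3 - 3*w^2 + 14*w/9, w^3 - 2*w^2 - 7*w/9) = w^2 - 7*w/3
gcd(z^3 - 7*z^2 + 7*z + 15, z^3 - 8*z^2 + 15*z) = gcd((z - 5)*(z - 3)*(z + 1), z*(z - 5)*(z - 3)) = z^2 - 8*z + 15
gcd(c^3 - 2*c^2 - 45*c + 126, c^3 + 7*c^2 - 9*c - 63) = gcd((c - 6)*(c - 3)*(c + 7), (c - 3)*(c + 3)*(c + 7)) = c^2 + 4*c - 21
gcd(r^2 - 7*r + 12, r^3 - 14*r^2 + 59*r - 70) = 1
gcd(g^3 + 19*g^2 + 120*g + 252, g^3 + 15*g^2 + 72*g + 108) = g^2 + 12*g + 36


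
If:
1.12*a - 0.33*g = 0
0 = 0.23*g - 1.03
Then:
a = 1.32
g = 4.48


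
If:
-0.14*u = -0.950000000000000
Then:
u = 6.79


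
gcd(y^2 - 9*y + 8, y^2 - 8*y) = y - 8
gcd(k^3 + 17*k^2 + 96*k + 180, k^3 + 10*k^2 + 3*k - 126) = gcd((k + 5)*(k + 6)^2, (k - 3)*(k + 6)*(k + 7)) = k + 6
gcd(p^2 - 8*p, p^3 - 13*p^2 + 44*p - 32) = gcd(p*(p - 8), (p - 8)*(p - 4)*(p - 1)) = p - 8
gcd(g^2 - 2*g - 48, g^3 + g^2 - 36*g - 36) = g + 6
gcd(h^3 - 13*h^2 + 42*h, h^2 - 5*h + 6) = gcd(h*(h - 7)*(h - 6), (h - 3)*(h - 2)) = 1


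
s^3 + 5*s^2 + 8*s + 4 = (s + 1)*(s + 2)^2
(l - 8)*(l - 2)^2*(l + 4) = l^4 - 8*l^3 - 12*l^2 + 112*l - 128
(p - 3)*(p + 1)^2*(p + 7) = p^4 + 6*p^3 - 12*p^2 - 38*p - 21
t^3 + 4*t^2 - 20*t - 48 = (t - 4)*(t + 2)*(t + 6)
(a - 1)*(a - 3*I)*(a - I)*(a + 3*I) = a^4 - a^3 - I*a^3 + 9*a^2 + I*a^2 - 9*a - 9*I*a + 9*I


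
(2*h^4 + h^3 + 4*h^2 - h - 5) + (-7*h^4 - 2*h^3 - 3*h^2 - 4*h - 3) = -5*h^4 - h^3 + h^2 - 5*h - 8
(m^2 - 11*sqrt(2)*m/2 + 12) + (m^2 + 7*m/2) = 2*m^2 - 11*sqrt(2)*m/2 + 7*m/2 + 12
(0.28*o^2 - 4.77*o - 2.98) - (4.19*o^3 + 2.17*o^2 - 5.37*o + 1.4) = -4.19*o^3 - 1.89*o^2 + 0.600000000000001*o - 4.38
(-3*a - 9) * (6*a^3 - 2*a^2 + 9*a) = -18*a^4 - 48*a^3 - 9*a^2 - 81*a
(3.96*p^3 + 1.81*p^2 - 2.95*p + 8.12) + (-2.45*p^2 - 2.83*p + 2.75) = 3.96*p^3 - 0.64*p^2 - 5.78*p + 10.87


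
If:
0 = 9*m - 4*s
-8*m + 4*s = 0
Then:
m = 0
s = 0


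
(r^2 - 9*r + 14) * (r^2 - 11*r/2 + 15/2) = r^4 - 29*r^3/2 + 71*r^2 - 289*r/2 + 105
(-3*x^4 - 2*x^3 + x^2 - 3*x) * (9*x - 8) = -27*x^5 + 6*x^4 + 25*x^3 - 35*x^2 + 24*x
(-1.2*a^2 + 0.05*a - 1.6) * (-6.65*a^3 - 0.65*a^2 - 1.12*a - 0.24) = 7.98*a^5 + 0.4475*a^4 + 11.9515*a^3 + 1.272*a^2 + 1.78*a + 0.384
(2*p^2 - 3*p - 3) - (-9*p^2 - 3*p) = 11*p^2 - 3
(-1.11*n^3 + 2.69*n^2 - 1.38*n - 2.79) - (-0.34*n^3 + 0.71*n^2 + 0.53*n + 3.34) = -0.77*n^3 + 1.98*n^2 - 1.91*n - 6.13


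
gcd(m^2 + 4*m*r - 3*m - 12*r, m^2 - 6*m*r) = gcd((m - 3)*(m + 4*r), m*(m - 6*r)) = 1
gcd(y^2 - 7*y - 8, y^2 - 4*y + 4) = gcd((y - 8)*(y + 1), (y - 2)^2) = 1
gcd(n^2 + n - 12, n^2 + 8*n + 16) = n + 4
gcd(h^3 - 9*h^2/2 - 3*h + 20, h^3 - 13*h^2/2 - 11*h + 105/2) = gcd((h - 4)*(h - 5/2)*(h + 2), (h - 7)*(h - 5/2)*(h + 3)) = h - 5/2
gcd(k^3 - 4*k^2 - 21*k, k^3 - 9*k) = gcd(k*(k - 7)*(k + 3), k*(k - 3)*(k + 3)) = k^2 + 3*k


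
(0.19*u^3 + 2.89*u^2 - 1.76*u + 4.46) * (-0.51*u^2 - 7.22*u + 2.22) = -0.0969*u^5 - 2.8457*u^4 - 19.5464*u^3 + 16.8484*u^2 - 36.1084*u + 9.9012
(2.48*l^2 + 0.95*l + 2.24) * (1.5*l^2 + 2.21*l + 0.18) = 3.72*l^4 + 6.9058*l^3 + 5.9059*l^2 + 5.1214*l + 0.4032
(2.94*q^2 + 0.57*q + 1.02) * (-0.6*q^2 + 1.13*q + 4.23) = -1.764*q^4 + 2.9802*q^3 + 12.4683*q^2 + 3.5637*q + 4.3146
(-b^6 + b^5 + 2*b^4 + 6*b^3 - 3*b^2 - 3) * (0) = 0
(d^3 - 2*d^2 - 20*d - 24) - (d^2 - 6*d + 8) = d^3 - 3*d^2 - 14*d - 32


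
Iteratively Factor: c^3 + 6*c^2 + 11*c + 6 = (c + 3)*(c^2 + 3*c + 2) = (c + 2)*(c + 3)*(c + 1)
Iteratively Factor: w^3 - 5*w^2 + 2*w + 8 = (w - 2)*(w^2 - 3*w - 4) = (w - 4)*(w - 2)*(w + 1)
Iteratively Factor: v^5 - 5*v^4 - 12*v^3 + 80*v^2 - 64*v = (v - 4)*(v^4 - v^3 - 16*v^2 + 16*v) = (v - 4)^2*(v^3 + 3*v^2 - 4*v) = (v - 4)^2*(v - 1)*(v^2 + 4*v) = (v - 4)^2*(v - 1)*(v + 4)*(v)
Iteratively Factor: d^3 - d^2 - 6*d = (d)*(d^2 - d - 6) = d*(d + 2)*(d - 3)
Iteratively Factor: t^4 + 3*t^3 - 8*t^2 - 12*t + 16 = (t - 2)*(t^3 + 5*t^2 + 2*t - 8) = (t - 2)*(t + 2)*(t^2 + 3*t - 4) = (t - 2)*(t + 2)*(t + 4)*(t - 1)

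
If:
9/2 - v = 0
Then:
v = 9/2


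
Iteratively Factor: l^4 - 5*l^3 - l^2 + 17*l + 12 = (l + 1)*(l^3 - 6*l^2 + 5*l + 12) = (l + 1)^2*(l^2 - 7*l + 12) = (l - 4)*(l + 1)^2*(l - 3)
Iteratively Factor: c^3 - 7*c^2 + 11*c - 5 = (c - 1)*(c^2 - 6*c + 5) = (c - 5)*(c - 1)*(c - 1)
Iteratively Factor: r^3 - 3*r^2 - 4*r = (r + 1)*(r^2 - 4*r) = r*(r + 1)*(r - 4)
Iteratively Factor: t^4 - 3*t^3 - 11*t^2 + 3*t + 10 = (t + 1)*(t^3 - 4*t^2 - 7*t + 10) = (t + 1)*(t + 2)*(t^2 - 6*t + 5) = (t - 5)*(t + 1)*(t + 2)*(t - 1)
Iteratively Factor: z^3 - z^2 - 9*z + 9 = (z - 3)*(z^2 + 2*z - 3) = (z - 3)*(z + 3)*(z - 1)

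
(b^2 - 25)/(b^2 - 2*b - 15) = (b + 5)/(b + 3)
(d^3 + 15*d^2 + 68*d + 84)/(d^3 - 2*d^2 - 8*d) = (d^2 + 13*d + 42)/(d*(d - 4))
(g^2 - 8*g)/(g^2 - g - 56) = g/(g + 7)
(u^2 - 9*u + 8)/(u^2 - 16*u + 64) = (u - 1)/(u - 8)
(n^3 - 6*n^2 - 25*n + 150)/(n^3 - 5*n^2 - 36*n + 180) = (n + 5)/(n + 6)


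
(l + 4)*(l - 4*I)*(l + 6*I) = l^3 + 4*l^2 + 2*I*l^2 + 24*l + 8*I*l + 96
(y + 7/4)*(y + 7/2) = y^2 + 21*y/4 + 49/8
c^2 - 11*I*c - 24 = (c - 8*I)*(c - 3*I)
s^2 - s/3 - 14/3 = (s - 7/3)*(s + 2)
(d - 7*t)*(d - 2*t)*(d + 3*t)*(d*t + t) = d^4*t - 6*d^3*t^2 + d^3*t - 13*d^2*t^3 - 6*d^2*t^2 + 42*d*t^4 - 13*d*t^3 + 42*t^4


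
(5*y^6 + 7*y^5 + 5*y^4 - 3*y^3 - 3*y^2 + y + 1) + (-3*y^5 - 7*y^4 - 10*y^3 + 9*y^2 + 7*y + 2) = 5*y^6 + 4*y^5 - 2*y^4 - 13*y^3 + 6*y^2 + 8*y + 3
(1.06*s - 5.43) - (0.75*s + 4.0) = 0.31*s - 9.43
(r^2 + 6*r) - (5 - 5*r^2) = 6*r^2 + 6*r - 5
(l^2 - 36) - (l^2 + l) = -l - 36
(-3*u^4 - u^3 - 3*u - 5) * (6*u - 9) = -18*u^5 + 21*u^4 + 9*u^3 - 18*u^2 - 3*u + 45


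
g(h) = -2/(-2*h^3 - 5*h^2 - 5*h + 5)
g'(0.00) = -0.40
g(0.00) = -0.40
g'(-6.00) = 0.00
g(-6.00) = -0.00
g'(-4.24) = -0.02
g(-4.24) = -0.02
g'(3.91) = -0.01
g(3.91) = 0.01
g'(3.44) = -0.01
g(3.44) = 0.01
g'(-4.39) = -0.02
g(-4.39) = -0.02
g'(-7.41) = -0.00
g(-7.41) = -0.00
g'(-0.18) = -0.21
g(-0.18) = -0.35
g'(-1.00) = -0.04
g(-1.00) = -0.29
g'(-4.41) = -0.02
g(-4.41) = -0.02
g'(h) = -2*(6*h^2 + 10*h + 5)/(-2*h^3 - 5*h^2 - 5*h + 5)^2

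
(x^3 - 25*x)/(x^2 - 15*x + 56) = x*(x^2 - 25)/(x^2 - 15*x + 56)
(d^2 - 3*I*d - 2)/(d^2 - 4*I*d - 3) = (d - 2*I)/(d - 3*I)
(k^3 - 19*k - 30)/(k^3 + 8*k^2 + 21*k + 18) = (k - 5)/(k + 3)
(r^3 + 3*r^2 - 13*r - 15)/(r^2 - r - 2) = (r^2 + 2*r - 15)/(r - 2)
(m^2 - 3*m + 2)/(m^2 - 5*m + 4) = (m - 2)/(m - 4)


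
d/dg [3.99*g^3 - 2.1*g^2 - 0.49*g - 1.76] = 11.97*g^2 - 4.2*g - 0.49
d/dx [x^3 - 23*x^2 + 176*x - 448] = 3*x^2 - 46*x + 176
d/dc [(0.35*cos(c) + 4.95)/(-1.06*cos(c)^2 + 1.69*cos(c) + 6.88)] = (-0.371*cos(c)^2 - 10.494*cos(c) + 5.9575)*sin(c)/(1.1236*cos(c)^4 - 3.5828*cos(c)^3 - 11.7295*cos(c)^2 + 23.2544*cos(c) + 47.3344)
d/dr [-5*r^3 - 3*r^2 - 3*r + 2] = -15*r^2 - 6*r - 3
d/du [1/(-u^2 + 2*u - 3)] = 2*(u - 1)/(u^2 - 2*u + 3)^2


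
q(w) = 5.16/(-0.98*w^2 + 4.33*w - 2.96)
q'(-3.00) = -0.09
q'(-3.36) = -0.07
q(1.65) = 3.40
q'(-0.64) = -0.77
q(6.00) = -0.42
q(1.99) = 2.91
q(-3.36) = -0.18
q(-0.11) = -1.50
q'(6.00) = 0.26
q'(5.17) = 0.65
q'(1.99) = -0.70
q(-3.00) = -0.21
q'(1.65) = -2.46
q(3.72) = -12.46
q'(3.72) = 89.14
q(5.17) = -0.76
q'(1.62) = -2.71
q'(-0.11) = -1.97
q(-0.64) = -0.84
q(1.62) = 3.48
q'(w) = 5.16*(1.96*w - 4.33)/(-0.98*w^2 + 4.33*w - 2.96)^2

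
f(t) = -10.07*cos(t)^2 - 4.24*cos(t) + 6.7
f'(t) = 20.14*sin(t)*cos(t) + 4.24*sin(t)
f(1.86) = 7.09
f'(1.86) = -1.44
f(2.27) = 5.26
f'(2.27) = -6.68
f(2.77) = 1.91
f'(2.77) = -5.27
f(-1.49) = 6.29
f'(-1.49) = -5.85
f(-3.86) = 4.18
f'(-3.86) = -7.19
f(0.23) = -6.97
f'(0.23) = 5.44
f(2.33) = 4.85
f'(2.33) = -6.98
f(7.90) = 6.87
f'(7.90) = 3.31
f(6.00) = -6.65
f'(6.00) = -6.59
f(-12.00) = -4.05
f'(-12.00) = 11.39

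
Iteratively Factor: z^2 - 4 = (z + 2)*(z - 2)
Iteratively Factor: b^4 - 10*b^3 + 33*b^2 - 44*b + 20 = (b - 5)*(b^3 - 5*b^2 + 8*b - 4) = (b - 5)*(b - 1)*(b^2 - 4*b + 4) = (b - 5)*(b - 2)*(b - 1)*(b - 2)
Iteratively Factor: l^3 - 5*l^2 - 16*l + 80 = (l + 4)*(l^2 - 9*l + 20) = (l - 5)*(l + 4)*(l - 4)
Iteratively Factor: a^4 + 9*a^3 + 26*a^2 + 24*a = (a + 4)*(a^3 + 5*a^2 + 6*a) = (a + 3)*(a + 4)*(a^2 + 2*a) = (a + 2)*(a + 3)*(a + 4)*(a)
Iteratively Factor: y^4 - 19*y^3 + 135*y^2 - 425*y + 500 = (y - 5)*(y^3 - 14*y^2 + 65*y - 100) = (y - 5)^2*(y^2 - 9*y + 20) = (y - 5)^3*(y - 4)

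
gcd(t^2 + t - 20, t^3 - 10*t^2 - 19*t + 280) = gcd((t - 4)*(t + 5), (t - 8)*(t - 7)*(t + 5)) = t + 5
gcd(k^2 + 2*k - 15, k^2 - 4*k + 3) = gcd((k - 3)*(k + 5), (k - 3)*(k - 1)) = k - 3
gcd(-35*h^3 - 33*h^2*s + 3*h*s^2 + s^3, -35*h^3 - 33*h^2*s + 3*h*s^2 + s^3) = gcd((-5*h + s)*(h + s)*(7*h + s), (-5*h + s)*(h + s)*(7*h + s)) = -35*h^3 - 33*h^2*s + 3*h*s^2 + s^3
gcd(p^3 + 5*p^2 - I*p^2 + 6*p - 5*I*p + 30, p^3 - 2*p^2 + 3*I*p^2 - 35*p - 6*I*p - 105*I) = p + 5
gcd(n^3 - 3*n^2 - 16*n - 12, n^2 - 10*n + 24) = n - 6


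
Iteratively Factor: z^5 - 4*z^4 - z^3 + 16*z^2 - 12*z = (z - 2)*(z^4 - 2*z^3 - 5*z^2 + 6*z) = (z - 2)*(z - 1)*(z^3 - z^2 - 6*z) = (z - 3)*(z - 2)*(z - 1)*(z^2 + 2*z) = z*(z - 3)*(z - 2)*(z - 1)*(z + 2)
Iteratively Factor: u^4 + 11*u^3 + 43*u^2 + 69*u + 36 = (u + 3)*(u^3 + 8*u^2 + 19*u + 12) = (u + 3)*(u + 4)*(u^2 + 4*u + 3) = (u + 1)*(u + 3)*(u + 4)*(u + 3)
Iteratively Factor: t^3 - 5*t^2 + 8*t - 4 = (t - 2)*(t^2 - 3*t + 2) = (t - 2)*(t - 1)*(t - 2)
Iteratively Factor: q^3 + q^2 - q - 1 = (q - 1)*(q^2 + 2*q + 1) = (q - 1)*(q + 1)*(q + 1)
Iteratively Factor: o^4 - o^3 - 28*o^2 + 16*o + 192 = (o - 4)*(o^3 + 3*o^2 - 16*o - 48) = (o - 4)*(o + 4)*(o^2 - o - 12) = (o - 4)^2*(o + 4)*(o + 3)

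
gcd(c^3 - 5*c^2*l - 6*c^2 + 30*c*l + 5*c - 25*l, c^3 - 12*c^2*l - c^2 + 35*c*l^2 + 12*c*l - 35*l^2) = c^2 - 5*c*l - c + 5*l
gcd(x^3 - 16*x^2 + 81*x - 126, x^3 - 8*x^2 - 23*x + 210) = x^2 - 13*x + 42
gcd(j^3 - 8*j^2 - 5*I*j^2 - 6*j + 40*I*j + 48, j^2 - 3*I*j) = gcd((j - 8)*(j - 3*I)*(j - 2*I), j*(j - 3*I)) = j - 3*I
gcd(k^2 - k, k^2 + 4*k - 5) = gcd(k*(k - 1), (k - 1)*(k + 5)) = k - 1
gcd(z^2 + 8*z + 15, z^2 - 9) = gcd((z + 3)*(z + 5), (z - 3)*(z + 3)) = z + 3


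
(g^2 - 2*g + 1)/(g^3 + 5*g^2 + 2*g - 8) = (g - 1)/(g^2 + 6*g + 8)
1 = 1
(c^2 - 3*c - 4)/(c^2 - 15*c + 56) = (c^2 - 3*c - 4)/(c^2 - 15*c + 56)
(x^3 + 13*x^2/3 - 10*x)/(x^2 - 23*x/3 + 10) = x*(x + 6)/(x - 6)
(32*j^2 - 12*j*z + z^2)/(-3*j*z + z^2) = (-32*j^2 + 12*j*z - z^2)/(z*(3*j - z))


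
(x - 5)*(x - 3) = x^2 - 8*x + 15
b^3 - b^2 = b^2*(b - 1)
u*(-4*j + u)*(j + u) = -4*j^2*u - 3*j*u^2 + u^3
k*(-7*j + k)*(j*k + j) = -7*j^2*k^2 - 7*j^2*k + j*k^3 + j*k^2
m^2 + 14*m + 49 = (m + 7)^2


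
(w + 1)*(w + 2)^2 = w^3 + 5*w^2 + 8*w + 4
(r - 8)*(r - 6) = r^2 - 14*r + 48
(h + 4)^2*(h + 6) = h^3 + 14*h^2 + 64*h + 96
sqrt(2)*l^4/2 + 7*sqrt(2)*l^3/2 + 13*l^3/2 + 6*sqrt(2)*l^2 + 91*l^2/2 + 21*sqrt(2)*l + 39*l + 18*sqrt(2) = (l + 1)*(l + 6)*(l + 6*sqrt(2))*(sqrt(2)*l/2 + 1/2)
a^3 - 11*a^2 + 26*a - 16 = (a - 8)*(a - 2)*(a - 1)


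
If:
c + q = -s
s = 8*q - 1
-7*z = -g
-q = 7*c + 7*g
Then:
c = -441*z/62 - 1/62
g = 7*z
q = 49*z/62 + 7/62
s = 196*z/31 - 3/31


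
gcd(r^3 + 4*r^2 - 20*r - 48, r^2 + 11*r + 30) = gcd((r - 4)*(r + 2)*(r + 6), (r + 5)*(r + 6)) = r + 6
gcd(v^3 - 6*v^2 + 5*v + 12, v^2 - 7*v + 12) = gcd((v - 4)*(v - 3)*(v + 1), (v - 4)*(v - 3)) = v^2 - 7*v + 12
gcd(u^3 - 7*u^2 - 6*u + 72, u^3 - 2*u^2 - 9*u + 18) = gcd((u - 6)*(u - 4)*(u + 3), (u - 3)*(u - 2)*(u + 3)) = u + 3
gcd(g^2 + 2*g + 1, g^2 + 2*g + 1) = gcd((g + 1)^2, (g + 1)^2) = g^2 + 2*g + 1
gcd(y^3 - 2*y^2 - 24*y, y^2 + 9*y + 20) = y + 4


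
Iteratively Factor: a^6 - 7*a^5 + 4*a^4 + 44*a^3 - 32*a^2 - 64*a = (a)*(a^5 - 7*a^4 + 4*a^3 + 44*a^2 - 32*a - 64) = a*(a - 2)*(a^4 - 5*a^3 - 6*a^2 + 32*a + 32) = a*(a - 2)*(a + 1)*(a^3 - 6*a^2 + 32) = a*(a - 4)*(a - 2)*(a + 1)*(a^2 - 2*a - 8) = a*(a - 4)^2*(a - 2)*(a + 1)*(a + 2)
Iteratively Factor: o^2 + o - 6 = (o + 3)*(o - 2)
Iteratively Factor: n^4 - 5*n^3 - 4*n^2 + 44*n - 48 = (n - 2)*(n^3 - 3*n^2 - 10*n + 24) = (n - 2)^2*(n^2 - n - 12) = (n - 2)^2*(n + 3)*(n - 4)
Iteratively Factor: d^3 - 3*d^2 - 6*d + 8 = (d - 1)*(d^2 - 2*d - 8) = (d - 4)*(d - 1)*(d + 2)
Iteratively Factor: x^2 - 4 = (x + 2)*(x - 2)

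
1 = 1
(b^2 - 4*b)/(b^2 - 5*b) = (b - 4)/(b - 5)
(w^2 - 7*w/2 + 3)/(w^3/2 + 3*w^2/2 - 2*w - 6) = (2*w - 3)/(w^2 + 5*w + 6)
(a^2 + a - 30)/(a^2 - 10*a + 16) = (a^2 + a - 30)/(a^2 - 10*a + 16)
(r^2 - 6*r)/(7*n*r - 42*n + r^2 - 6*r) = r/(7*n + r)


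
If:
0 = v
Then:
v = 0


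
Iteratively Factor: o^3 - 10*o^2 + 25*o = (o - 5)*(o^2 - 5*o) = (o - 5)^2*(o)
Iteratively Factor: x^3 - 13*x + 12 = (x - 3)*(x^2 + 3*x - 4) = (x - 3)*(x + 4)*(x - 1)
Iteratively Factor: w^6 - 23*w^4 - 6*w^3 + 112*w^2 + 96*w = (w - 4)*(w^5 + 4*w^4 - 7*w^3 - 34*w^2 - 24*w) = (w - 4)*(w - 3)*(w^4 + 7*w^3 + 14*w^2 + 8*w) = (w - 4)*(w - 3)*(w + 1)*(w^3 + 6*w^2 + 8*w) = (w - 4)*(w - 3)*(w + 1)*(w + 2)*(w^2 + 4*w) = (w - 4)*(w - 3)*(w + 1)*(w + 2)*(w + 4)*(w)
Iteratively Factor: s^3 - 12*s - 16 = (s + 2)*(s^2 - 2*s - 8) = (s + 2)^2*(s - 4)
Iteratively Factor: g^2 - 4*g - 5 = (g + 1)*(g - 5)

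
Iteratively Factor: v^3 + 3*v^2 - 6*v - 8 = (v - 2)*(v^2 + 5*v + 4) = (v - 2)*(v + 1)*(v + 4)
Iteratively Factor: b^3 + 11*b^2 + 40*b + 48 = (b + 4)*(b^2 + 7*b + 12) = (b + 3)*(b + 4)*(b + 4)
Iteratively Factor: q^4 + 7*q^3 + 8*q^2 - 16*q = (q + 4)*(q^3 + 3*q^2 - 4*q) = (q - 1)*(q + 4)*(q^2 + 4*q) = (q - 1)*(q + 4)^2*(q)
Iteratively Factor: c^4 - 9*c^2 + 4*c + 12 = (c + 1)*(c^3 - c^2 - 8*c + 12) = (c - 2)*(c + 1)*(c^2 + c - 6) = (c - 2)*(c + 1)*(c + 3)*(c - 2)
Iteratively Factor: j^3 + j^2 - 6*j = (j - 2)*(j^2 + 3*j) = (j - 2)*(j + 3)*(j)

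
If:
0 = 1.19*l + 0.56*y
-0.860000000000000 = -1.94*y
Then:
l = -0.21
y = 0.44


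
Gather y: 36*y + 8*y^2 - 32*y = 8*y^2 + 4*y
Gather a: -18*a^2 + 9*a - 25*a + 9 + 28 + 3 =-18*a^2 - 16*a + 40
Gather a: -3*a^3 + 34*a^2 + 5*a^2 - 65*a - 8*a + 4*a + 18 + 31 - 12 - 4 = -3*a^3 + 39*a^2 - 69*a + 33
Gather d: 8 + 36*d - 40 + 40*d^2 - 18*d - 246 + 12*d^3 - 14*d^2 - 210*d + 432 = 12*d^3 + 26*d^2 - 192*d + 154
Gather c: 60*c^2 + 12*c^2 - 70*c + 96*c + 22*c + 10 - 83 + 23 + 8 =72*c^2 + 48*c - 42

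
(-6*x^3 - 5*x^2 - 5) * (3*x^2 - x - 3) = -18*x^5 - 9*x^4 + 23*x^3 + 5*x + 15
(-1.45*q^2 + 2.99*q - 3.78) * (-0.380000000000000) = 0.551*q^2 - 1.1362*q + 1.4364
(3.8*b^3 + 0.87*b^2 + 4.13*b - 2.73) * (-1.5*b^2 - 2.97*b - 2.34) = -5.7*b^5 - 12.591*b^4 - 17.6709*b^3 - 10.2069*b^2 - 1.5561*b + 6.3882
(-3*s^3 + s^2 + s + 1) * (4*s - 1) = -12*s^4 + 7*s^3 + 3*s^2 + 3*s - 1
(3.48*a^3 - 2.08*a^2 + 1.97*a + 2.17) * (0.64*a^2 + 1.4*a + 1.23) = 2.2272*a^5 + 3.5408*a^4 + 2.6292*a^3 + 1.5884*a^2 + 5.4611*a + 2.6691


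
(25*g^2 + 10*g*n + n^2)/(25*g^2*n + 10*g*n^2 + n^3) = 1/n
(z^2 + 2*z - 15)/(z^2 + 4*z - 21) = (z + 5)/(z + 7)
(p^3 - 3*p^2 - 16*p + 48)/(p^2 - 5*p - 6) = (-p^3 + 3*p^2 + 16*p - 48)/(-p^2 + 5*p + 6)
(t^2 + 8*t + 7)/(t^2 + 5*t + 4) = (t + 7)/(t + 4)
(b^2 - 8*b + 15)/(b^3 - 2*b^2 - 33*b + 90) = 1/(b + 6)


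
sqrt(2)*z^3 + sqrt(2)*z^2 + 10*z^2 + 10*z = z*(z + 5*sqrt(2))*(sqrt(2)*z + sqrt(2))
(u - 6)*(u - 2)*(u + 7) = u^3 - u^2 - 44*u + 84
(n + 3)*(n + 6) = n^2 + 9*n + 18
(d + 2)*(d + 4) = d^2 + 6*d + 8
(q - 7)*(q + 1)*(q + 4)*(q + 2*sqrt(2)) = q^4 - 2*q^3 + 2*sqrt(2)*q^3 - 31*q^2 - 4*sqrt(2)*q^2 - 62*sqrt(2)*q - 28*q - 56*sqrt(2)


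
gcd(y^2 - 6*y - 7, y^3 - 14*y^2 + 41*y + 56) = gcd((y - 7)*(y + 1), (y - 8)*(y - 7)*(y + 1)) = y^2 - 6*y - 7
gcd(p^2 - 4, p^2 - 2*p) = p - 2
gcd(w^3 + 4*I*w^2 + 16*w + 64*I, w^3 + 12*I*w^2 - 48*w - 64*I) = w^2 + 8*I*w - 16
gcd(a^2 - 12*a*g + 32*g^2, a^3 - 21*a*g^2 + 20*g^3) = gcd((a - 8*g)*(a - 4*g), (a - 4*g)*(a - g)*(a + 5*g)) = a - 4*g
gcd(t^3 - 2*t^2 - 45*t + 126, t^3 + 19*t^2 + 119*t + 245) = t + 7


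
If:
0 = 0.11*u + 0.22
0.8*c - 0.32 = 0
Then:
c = 0.40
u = -2.00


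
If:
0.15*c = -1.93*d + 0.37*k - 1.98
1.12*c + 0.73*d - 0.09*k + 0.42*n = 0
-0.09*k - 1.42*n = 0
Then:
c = 0.346171130928209*n + 0.704351639783636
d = -3.05165981731451*n - 1.08064909117489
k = -15.7777777777778*n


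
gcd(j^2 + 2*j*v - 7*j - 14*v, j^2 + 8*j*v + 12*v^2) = j + 2*v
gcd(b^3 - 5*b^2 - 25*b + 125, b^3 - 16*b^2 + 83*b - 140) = b - 5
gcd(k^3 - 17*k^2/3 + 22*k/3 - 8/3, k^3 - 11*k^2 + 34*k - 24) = k^2 - 5*k + 4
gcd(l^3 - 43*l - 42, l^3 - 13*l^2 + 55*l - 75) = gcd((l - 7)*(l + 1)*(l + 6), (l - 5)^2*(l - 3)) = 1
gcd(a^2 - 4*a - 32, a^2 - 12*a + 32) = a - 8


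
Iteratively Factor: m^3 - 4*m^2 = (m - 4)*(m^2) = m*(m - 4)*(m)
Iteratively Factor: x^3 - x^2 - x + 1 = (x + 1)*(x^2 - 2*x + 1) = (x - 1)*(x + 1)*(x - 1)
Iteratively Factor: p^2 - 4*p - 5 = (p + 1)*(p - 5)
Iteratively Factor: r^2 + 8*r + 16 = (r + 4)*(r + 4)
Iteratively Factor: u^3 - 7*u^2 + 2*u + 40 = (u - 5)*(u^2 - 2*u - 8) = (u - 5)*(u - 4)*(u + 2)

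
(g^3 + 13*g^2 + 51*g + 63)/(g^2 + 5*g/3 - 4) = 3*(g^2 + 10*g + 21)/(3*g - 4)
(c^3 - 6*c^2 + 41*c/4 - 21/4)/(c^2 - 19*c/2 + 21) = (2*c^2 - 5*c + 3)/(2*(c - 6))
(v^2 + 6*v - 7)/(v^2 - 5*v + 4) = (v + 7)/(v - 4)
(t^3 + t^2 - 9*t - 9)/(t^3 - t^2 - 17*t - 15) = (t - 3)/(t - 5)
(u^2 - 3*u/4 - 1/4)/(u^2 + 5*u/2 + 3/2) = (4*u^2 - 3*u - 1)/(2*(2*u^2 + 5*u + 3))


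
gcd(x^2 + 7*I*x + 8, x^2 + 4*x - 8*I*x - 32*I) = 1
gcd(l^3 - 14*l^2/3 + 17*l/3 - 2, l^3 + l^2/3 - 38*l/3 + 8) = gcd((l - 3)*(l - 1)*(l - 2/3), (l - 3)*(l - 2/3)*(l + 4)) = l^2 - 11*l/3 + 2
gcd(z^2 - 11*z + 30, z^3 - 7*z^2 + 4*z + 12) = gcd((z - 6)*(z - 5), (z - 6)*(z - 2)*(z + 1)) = z - 6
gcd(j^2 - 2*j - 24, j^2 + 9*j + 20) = j + 4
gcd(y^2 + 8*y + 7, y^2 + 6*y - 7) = y + 7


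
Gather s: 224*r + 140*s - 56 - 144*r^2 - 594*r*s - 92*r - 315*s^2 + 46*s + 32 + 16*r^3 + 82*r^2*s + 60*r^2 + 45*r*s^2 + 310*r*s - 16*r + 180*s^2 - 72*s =16*r^3 - 84*r^2 + 116*r + s^2*(45*r - 135) + s*(82*r^2 - 284*r + 114) - 24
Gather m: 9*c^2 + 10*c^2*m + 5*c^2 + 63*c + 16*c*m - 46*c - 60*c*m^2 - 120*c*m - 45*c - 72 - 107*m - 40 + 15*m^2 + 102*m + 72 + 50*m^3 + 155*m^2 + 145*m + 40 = 14*c^2 - 28*c + 50*m^3 + m^2*(170 - 60*c) + m*(10*c^2 - 104*c + 140)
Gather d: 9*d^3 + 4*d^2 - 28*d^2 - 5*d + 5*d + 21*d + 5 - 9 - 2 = 9*d^3 - 24*d^2 + 21*d - 6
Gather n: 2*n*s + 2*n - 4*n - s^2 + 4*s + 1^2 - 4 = n*(2*s - 2) - s^2 + 4*s - 3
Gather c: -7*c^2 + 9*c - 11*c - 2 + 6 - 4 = -7*c^2 - 2*c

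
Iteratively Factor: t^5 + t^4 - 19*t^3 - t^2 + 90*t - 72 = (t - 2)*(t^4 + 3*t^3 - 13*t^2 - 27*t + 36) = (t - 2)*(t - 1)*(t^3 + 4*t^2 - 9*t - 36) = (t - 3)*(t - 2)*(t - 1)*(t^2 + 7*t + 12) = (t - 3)*(t - 2)*(t - 1)*(t + 4)*(t + 3)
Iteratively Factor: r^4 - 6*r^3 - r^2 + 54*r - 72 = (r - 2)*(r^3 - 4*r^2 - 9*r + 36) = (r - 4)*(r - 2)*(r^2 - 9) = (r - 4)*(r - 3)*(r - 2)*(r + 3)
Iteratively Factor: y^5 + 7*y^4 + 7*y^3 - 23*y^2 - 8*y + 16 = (y + 1)*(y^4 + 6*y^3 + y^2 - 24*y + 16) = (y - 1)*(y + 1)*(y^3 + 7*y^2 + 8*y - 16) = (y - 1)^2*(y + 1)*(y^2 + 8*y + 16) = (y - 1)^2*(y + 1)*(y + 4)*(y + 4)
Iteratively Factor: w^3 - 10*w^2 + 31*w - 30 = (w - 3)*(w^2 - 7*w + 10) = (w - 3)*(w - 2)*(w - 5)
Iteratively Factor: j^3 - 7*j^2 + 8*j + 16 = (j - 4)*(j^2 - 3*j - 4) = (j - 4)*(j + 1)*(j - 4)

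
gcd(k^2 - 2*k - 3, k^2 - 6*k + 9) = k - 3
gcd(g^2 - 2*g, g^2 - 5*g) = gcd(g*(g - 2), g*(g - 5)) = g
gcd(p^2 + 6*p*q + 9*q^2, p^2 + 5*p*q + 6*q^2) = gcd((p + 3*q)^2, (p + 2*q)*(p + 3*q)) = p + 3*q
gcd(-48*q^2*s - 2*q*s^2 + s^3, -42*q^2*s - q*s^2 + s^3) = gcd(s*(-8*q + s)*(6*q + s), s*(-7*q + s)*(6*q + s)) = 6*q*s + s^2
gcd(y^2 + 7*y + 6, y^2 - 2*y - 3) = y + 1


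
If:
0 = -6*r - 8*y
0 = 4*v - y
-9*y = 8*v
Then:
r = 0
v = 0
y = 0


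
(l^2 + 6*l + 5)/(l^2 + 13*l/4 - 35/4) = 4*(l + 1)/(4*l - 7)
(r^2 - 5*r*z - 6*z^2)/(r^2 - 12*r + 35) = (r^2 - 5*r*z - 6*z^2)/(r^2 - 12*r + 35)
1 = 1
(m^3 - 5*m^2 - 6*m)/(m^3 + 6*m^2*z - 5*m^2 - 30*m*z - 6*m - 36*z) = m/(m + 6*z)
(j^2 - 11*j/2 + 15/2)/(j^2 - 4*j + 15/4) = 2*(j - 3)/(2*j - 3)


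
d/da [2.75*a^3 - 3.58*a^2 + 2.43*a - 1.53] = 8.25*a^2 - 7.16*a + 2.43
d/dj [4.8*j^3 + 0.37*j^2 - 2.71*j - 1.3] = 14.4*j^2 + 0.74*j - 2.71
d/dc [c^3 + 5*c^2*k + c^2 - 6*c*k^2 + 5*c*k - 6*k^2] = 3*c^2 + 10*c*k + 2*c - 6*k^2 + 5*k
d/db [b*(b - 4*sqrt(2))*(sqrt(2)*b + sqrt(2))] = 3*sqrt(2)*b^2 - 16*b + 2*sqrt(2)*b - 8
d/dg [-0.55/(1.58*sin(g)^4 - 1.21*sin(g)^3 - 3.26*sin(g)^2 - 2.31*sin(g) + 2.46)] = (3.476*sin(g)^3 - 1.9965*sin(g)^2 - 3.586*sin(g) - 1.2705)*cos(g)/(-1.58*sin(g)^4 + 1.21*sin(g)^3 + 3.26*sin(g)^2 + 2.31*sin(g) - 2.46)^2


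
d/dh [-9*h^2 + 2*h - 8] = 2 - 18*h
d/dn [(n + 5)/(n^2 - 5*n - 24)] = (n^2 - 5*n - (n + 5)*(2*n - 5) - 24)/(-n^2 + 5*n + 24)^2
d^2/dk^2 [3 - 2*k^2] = -4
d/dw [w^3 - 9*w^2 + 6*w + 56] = 3*w^2 - 18*w + 6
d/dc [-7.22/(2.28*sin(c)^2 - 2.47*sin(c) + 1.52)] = (32.9232*sin(c) - 17.8334)*cos(c)/(2.28*sin(c)^2 - 2.47*sin(c) + 1.52)^2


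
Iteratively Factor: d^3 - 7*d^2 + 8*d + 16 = (d - 4)*(d^2 - 3*d - 4) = (d - 4)*(d + 1)*(d - 4)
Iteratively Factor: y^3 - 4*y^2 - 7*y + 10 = (y - 1)*(y^2 - 3*y - 10) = (y - 5)*(y - 1)*(y + 2)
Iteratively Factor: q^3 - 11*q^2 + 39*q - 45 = (q - 5)*(q^2 - 6*q + 9) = (q - 5)*(q - 3)*(q - 3)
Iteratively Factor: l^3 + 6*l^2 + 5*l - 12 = (l - 1)*(l^2 + 7*l + 12) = (l - 1)*(l + 3)*(l + 4)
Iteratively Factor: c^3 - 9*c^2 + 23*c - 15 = (c - 1)*(c^2 - 8*c + 15) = (c - 5)*(c - 1)*(c - 3)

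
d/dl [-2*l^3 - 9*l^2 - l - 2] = -6*l^2 - 18*l - 1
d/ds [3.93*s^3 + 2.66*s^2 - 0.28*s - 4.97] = 11.79*s^2 + 5.32*s - 0.28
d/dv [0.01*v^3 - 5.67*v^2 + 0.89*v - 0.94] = 0.03*v^2 - 11.34*v + 0.89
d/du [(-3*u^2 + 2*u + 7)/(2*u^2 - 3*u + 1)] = (5*u^2 - 34*u + 23)/(4*u^4 - 12*u^3 + 13*u^2 - 6*u + 1)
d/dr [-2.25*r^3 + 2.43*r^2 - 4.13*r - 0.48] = -6.75*r^2 + 4.86*r - 4.13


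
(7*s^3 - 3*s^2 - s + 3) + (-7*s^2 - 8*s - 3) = 7*s^3 - 10*s^2 - 9*s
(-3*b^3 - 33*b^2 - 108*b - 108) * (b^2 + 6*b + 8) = -3*b^5 - 51*b^4 - 330*b^3 - 1020*b^2 - 1512*b - 864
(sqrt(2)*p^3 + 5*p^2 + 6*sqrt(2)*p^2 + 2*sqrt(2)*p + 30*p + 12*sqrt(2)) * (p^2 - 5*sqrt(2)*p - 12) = sqrt(2)*p^5 - 5*p^4 + 6*sqrt(2)*p^4 - 35*sqrt(2)*p^3 - 30*p^3 - 210*sqrt(2)*p^2 - 80*p^2 - 480*p - 24*sqrt(2)*p - 144*sqrt(2)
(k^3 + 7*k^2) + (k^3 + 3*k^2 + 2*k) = 2*k^3 + 10*k^2 + 2*k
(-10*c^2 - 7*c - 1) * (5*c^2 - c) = -50*c^4 - 25*c^3 + 2*c^2 + c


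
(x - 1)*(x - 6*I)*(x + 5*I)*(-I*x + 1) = -I*x^4 + I*x^3 - 31*I*x^2 + 30*x + 31*I*x - 30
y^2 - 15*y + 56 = (y - 8)*(y - 7)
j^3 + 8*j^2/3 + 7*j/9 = j*(j + 1/3)*(j + 7/3)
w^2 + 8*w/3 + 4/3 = (w + 2/3)*(w + 2)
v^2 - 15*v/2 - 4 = (v - 8)*(v + 1/2)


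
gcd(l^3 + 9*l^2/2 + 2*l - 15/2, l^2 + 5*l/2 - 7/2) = l - 1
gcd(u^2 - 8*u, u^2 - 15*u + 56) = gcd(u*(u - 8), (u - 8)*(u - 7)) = u - 8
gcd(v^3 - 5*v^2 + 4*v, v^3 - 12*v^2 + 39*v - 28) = v^2 - 5*v + 4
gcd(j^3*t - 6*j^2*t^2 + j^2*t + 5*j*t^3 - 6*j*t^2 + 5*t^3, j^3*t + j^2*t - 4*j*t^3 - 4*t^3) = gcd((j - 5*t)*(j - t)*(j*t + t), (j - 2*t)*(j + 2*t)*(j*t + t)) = j*t + t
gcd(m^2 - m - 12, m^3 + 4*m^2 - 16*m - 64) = m - 4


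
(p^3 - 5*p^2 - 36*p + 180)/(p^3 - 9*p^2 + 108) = (p^2 + p - 30)/(p^2 - 3*p - 18)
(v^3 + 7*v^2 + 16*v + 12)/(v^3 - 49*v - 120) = (v^2 + 4*v + 4)/(v^2 - 3*v - 40)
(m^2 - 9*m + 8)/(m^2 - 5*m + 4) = (m - 8)/(m - 4)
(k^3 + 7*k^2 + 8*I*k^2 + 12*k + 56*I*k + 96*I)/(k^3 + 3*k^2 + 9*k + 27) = (k^2 + k*(4 + 8*I) + 32*I)/(k^2 + 9)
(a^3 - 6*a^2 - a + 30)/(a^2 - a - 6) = a - 5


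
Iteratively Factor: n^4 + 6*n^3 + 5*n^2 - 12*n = (n + 3)*(n^3 + 3*n^2 - 4*n) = n*(n + 3)*(n^2 + 3*n - 4) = n*(n - 1)*(n + 3)*(n + 4)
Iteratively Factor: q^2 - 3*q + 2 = (q - 1)*(q - 2)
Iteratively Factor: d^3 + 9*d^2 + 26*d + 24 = (d + 2)*(d^2 + 7*d + 12) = (d + 2)*(d + 4)*(d + 3)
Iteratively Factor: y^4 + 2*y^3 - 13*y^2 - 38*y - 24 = (y + 3)*(y^3 - y^2 - 10*y - 8) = (y - 4)*(y + 3)*(y^2 + 3*y + 2) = (y - 4)*(y + 1)*(y + 3)*(y + 2)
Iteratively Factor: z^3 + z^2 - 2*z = (z)*(z^2 + z - 2) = z*(z + 2)*(z - 1)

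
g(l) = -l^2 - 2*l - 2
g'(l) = -2*l - 2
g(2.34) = -12.16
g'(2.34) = -6.68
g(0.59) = -3.53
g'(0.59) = -3.18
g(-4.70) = -14.69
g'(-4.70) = 7.40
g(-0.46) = -1.29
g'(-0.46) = -1.08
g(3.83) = -24.33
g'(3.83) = -9.66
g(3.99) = -25.90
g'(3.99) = -9.98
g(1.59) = -7.71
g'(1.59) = -5.18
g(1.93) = -9.58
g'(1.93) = -5.86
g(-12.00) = -122.00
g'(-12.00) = 22.00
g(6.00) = -50.00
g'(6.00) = -14.00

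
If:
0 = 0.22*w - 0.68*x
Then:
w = 3.09090909090909*x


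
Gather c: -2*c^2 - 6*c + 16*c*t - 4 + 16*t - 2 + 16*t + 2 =-2*c^2 + c*(16*t - 6) + 32*t - 4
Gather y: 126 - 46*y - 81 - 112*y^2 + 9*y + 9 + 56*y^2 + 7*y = -56*y^2 - 30*y + 54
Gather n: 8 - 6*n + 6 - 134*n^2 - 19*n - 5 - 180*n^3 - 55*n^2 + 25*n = -180*n^3 - 189*n^2 + 9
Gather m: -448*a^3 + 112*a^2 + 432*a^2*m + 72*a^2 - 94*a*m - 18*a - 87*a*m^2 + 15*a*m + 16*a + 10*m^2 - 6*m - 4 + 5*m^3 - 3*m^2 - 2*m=-448*a^3 + 184*a^2 - 2*a + 5*m^3 + m^2*(7 - 87*a) + m*(432*a^2 - 79*a - 8) - 4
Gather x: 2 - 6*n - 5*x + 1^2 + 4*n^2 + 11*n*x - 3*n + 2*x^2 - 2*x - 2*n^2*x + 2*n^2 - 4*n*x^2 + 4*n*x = 6*n^2 - 9*n + x^2*(2 - 4*n) + x*(-2*n^2 + 15*n - 7) + 3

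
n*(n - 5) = n^2 - 5*n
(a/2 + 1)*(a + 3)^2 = a^3/2 + 4*a^2 + 21*a/2 + 9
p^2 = p^2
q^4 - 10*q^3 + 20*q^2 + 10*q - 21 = (q - 7)*(q - 3)*(q - 1)*(q + 1)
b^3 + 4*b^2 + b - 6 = (b - 1)*(b + 2)*(b + 3)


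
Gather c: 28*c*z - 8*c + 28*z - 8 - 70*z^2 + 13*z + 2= c*(28*z - 8) - 70*z^2 + 41*z - 6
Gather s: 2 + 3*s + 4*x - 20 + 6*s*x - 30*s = s*(6*x - 27) + 4*x - 18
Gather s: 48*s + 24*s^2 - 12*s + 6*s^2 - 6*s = 30*s^2 + 30*s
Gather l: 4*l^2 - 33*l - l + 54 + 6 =4*l^2 - 34*l + 60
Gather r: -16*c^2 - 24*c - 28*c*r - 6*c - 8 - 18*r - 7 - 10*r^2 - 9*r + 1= -16*c^2 - 30*c - 10*r^2 + r*(-28*c - 27) - 14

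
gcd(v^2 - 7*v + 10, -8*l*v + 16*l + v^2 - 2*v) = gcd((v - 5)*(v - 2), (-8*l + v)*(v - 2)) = v - 2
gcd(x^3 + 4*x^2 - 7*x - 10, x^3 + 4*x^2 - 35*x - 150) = x + 5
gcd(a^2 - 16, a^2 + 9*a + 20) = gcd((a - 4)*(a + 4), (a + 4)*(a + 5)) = a + 4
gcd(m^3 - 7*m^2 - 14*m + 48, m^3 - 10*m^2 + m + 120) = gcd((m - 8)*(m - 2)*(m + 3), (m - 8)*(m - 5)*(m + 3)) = m^2 - 5*m - 24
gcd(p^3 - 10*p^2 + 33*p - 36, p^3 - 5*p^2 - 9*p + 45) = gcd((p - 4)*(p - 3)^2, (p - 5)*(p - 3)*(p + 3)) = p - 3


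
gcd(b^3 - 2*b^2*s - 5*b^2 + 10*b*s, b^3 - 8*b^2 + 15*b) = b^2 - 5*b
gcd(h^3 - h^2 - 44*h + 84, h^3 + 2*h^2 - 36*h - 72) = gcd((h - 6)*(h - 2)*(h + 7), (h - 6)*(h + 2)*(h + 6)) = h - 6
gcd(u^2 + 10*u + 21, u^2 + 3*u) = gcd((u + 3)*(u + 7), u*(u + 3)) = u + 3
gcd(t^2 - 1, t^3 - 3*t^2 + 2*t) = t - 1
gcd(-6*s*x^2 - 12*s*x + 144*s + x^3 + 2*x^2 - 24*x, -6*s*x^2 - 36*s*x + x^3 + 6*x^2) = -6*s*x - 36*s + x^2 + 6*x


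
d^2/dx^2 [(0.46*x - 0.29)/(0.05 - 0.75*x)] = 0.29175/(0.75*x - 0.05)^3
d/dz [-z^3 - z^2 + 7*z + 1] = -3*z^2 - 2*z + 7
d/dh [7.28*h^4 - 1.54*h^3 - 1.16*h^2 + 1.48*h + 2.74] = 29.12*h^3 - 4.62*h^2 - 2.32*h + 1.48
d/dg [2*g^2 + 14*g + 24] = 4*g + 14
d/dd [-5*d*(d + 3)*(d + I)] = -15*d^2 - 10*d*(3 + I) - 15*I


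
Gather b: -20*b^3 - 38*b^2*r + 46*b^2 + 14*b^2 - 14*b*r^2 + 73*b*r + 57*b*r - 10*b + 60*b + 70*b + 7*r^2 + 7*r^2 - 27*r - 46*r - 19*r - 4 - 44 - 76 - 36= -20*b^3 + b^2*(60 - 38*r) + b*(-14*r^2 + 130*r + 120) + 14*r^2 - 92*r - 160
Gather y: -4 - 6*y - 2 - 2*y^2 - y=-2*y^2 - 7*y - 6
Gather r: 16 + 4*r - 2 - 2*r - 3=2*r + 11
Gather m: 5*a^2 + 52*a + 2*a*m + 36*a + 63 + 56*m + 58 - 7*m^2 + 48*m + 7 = 5*a^2 + 88*a - 7*m^2 + m*(2*a + 104) + 128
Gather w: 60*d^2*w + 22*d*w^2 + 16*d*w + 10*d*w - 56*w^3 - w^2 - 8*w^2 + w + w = -56*w^3 + w^2*(22*d - 9) + w*(60*d^2 + 26*d + 2)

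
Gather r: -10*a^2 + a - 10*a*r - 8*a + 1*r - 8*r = -10*a^2 - 7*a + r*(-10*a - 7)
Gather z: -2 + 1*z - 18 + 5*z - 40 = 6*z - 60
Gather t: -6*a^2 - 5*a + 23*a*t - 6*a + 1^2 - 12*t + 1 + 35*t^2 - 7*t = -6*a^2 - 11*a + 35*t^2 + t*(23*a - 19) + 2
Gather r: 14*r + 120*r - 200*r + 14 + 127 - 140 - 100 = -66*r - 99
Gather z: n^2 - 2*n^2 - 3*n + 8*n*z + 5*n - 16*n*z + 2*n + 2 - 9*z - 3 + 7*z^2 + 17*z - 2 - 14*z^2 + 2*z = -n^2 + 4*n - 7*z^2 + z*(10 - 8*n) - 3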